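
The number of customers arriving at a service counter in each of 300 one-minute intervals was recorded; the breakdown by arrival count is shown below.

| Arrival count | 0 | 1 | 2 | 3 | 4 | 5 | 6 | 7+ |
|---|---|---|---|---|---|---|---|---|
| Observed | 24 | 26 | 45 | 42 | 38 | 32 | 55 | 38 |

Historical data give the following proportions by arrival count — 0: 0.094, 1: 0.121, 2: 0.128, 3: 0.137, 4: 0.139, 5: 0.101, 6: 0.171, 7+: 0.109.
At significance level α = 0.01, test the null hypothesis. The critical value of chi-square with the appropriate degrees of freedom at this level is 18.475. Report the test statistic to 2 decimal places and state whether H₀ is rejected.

Expected counts E_i = n·p_i: 300×0.094 = 28.2, 300×0.121 = 36.3, 300×0.128 = 38.4, 300×0.137 = 41.1, 300×0.139 = 41.7, 300×0.101 = 30.3, 300×0.171 = 51.3, 300×0.109 = 32.7.
χ² = (24−28.2)²/28.2 + (26−36.3)²/36.3 + (45−38.4)²/38.4 + (42−41.1)²/41.1 + (38−41.7)²/41.7 + (32−30.3)²/30.3 + (55−51.3)²/51.3 + (38−32.7)²/32.7
   = 0.626 + 2.923 + 1.134 + 0.020 + 0.328 + 0.095 + 0.267 + 0.859
Sum = 6.25
df = 7. Since 6.25 < 18.475, we do not reject H₀.

6.25; do not reject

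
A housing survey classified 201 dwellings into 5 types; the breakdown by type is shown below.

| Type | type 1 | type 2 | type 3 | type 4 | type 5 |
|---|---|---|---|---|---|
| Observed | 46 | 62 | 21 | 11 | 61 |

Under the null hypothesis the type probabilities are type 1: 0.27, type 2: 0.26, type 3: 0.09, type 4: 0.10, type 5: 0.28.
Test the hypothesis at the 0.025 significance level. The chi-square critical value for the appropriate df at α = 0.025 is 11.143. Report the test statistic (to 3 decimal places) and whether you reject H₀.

8.059; do not reject

Expected counts E_i = n·p_i: 201×0.27 = 54.27, 201×0.26 = 52.26, 201×0.09 = 18.09, 201×0.10 = 20.1, 201×0.28 = 56.28.
type 1: (46 − 54.27)²/54.27 = 68.3929/54.27 = 1.2602
type 2: (62 − 52.26)²/52.26 = 94.8676/52.26 = 1.8153
type 3: (21 − 18.09)²/18.09 = 8.4681/18.09 = 0.4681
type 4: (11 − 20.1)²/20.1 = 82.81/20.1 = 4.1199
type 5: (61 − 56.28)²/56.28 = 22.2784/56.28 = 0.3958
Sum = 8.059
df = 4. Since 8.059 < 11.143, we do not reject H₀.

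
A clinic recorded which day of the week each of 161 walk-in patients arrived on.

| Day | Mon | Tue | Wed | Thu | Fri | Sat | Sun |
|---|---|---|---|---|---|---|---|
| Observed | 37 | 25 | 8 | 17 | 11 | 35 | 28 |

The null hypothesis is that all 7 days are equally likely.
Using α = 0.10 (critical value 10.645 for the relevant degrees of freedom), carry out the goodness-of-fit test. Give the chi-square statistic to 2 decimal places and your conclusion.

Expected count for each of the 7 categories: 161/7 = 23.
cat         O        E   (O−E)²/E
Mon        37       23      8.522
Tue        25       23      0.174
Wed         8       23      9.783
Thu        17       23      1.565
Fri        11       23      6.261
Sat        35       23      6.261
Sun        28       23      1.087
Sum = 33.65
df = 6. Since 33.65 > 10.645, we reject H₀.

33.65; reject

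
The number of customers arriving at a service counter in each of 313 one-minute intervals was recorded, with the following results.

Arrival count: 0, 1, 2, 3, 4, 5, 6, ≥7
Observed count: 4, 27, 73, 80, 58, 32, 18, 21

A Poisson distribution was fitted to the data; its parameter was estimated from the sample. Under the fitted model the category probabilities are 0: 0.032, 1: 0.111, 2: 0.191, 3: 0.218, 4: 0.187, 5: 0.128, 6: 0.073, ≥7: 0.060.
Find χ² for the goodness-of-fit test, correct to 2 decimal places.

Expected counts E_i = n·p_i: 313×0.032 = 10.016, 313×0.111 = 34.743, 313×0.191 = 59.783, 313×0.218 = 68.234, 313×0.187 = 58.531, 313×0.128 = 40.064, 313×0.073 = 22.849, 313×0.060 = 18.78.
χ² = (4−10.016)²/10.016 + (27−34.743)²/34.743 + (73−59.783)²/59.783 + (80−68.234)²/68.234 + (58−58.531)²/58.531 + (32−40.064)²/40.064 + (18−22.849)²/22.849 + (21−18.78)²/18.78
   = 3.613 + 1.726 + 2.922 + 2.029 + 0.005 + 1.623 + 1.029 + 0.262
Sum = 13.21

13.21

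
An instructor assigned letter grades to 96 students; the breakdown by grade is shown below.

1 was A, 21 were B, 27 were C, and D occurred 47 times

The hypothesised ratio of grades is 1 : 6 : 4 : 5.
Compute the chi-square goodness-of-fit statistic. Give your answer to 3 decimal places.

20.425

Ratio total = 16. Expected counts: 96×1/16 = 6, 96×6/16 = 36, 96×4/16 = 24, 96×5/16 = 30.
A: (1 − 6)²/6 = 25/6 = 4.1667
B: (21 − 36)²/36 = 225/36 = 6.2500
C: (27 − 24)²/24 = 9/24 = 0.3750
D: (47 − 30)²/30 = 289/30 = 9.6333
Sum = 20.425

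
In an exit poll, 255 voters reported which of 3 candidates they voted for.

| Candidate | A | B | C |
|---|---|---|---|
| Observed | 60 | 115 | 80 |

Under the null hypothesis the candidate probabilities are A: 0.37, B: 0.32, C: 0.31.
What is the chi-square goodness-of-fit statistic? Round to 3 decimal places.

Expected counts E_i = n·p_i: 255×0.37 = 94.35, 255×0.32 = 81.6, 255×0.31 = 79.05.
χ² = (60−94.35)²/94.35 + (115−81.6)²/81.6 + (80−79.05)²/79.05
   = 12.5058 + 13.6711 + 0.0114
Sum = 26.188

26.188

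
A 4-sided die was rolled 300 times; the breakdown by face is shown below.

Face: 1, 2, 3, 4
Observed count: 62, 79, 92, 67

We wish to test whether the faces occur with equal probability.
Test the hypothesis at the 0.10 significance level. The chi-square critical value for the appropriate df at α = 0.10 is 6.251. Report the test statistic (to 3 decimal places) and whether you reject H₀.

7.173; reject

Under H₀ each category has probability 1/4, so each expected count is 300/4 = 75.
1: (62 − 75)²/75 = 169/75 = 2.2533
2: (79 − 75)²/75 = 16/75 = 0.2133
3: (92 − 75)²/75 = 289/75 = 3.8533
4: (67 − 75)²/75 = 64/75 = 0.8533
Sum = 7.173
df = 3. Since 7.173 > 6.251, we reject H₀.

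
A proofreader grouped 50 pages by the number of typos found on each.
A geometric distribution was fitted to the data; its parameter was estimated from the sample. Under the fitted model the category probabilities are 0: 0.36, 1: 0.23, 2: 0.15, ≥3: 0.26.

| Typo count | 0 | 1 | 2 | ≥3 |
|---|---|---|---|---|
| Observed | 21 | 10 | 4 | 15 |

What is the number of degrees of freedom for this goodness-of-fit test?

2

There are k = 4 categories and 1 parameter estimated from the data, so df = 4 − 1 − 1 = 2.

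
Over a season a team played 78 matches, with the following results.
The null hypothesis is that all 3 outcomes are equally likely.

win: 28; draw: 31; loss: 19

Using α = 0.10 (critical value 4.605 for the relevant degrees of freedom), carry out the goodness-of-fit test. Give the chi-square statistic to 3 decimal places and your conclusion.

3.000; do not reject

Expected count for each of the 3 categories: 78/3 = 26.
cat         O        E   (O−E)²/E
win        28       26     0.1538
draw       31       26     0.9615
loss       19       26     1.8846
Sum = 3.000
df = 2. Since 3.000 < 4.605, we do not reject H₀.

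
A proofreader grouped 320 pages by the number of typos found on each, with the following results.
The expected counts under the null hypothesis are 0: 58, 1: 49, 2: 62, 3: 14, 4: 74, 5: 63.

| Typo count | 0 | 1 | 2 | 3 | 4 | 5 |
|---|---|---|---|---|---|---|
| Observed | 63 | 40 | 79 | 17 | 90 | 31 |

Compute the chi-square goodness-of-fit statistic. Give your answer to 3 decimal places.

cat         O        E   (O−E)²/E
0          63       58     0.4310
1          40       49     1.6531
2          79       62     4.6613
3          17       14     0.6429
4          90       74     3.4595
5          31       63    16.2540
Sum = 27.102

27.102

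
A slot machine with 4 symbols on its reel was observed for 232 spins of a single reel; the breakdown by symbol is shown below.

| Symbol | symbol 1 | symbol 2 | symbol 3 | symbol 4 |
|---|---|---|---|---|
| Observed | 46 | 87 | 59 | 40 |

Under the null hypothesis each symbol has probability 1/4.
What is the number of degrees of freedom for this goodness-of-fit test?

There are k = 4 categories and no parameters were estimated from the data, so df = 4 − 1 = 3.

3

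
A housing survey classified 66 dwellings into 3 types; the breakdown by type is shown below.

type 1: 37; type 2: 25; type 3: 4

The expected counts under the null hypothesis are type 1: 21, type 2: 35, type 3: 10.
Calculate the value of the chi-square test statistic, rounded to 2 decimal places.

χ² = (37−21)²/21 + (25−35)²/35 + (4−10)²/10
   = 12.190 + 2.857 + 3.600
Sum = 18.65

18.65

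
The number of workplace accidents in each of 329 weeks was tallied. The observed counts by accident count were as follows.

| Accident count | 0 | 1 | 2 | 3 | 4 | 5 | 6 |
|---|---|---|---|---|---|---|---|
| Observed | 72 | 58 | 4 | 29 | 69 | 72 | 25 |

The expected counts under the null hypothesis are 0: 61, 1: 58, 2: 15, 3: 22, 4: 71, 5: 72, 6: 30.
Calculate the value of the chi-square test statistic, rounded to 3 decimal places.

13.167

0: (72 − 61)²/61 = 121/61 = 1.9836
1: (58 − 58)²/58 = 0/58 = 0.0000
2: (4 − 15)²/15 = 121/15 = 8.0667
3: (29 − 22)²/22 = 49/22 = 2.2273
4: (69 − 71)²/71 = 4/71 = 0.0563
5: (72 − 72)²/72 = 0/72 = 0.0000
6: (25 − 30)²/30 = 25/30 = 0.8333
Sum = 13.167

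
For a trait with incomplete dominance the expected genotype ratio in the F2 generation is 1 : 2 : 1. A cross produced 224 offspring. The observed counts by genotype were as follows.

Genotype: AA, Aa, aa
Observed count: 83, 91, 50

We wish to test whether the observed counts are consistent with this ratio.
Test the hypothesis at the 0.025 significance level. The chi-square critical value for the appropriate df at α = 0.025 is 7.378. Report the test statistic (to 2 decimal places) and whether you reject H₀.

17.60; reject

Ratio total = 4. Expected counts: 224×1/4 = 56, 224×2/4 = 112, 224×1/4 = 56.
AA: (83 − 56)²/56 = 729/56 = 13.018
Aa: (91 − 112)²/112 = 441/112 = 3.938
aa: (50 − 56)²/56 = 36/56 = 0.643
Sum = 17.60
df = 2. Since 17.60 > 7.378, we reject H₀.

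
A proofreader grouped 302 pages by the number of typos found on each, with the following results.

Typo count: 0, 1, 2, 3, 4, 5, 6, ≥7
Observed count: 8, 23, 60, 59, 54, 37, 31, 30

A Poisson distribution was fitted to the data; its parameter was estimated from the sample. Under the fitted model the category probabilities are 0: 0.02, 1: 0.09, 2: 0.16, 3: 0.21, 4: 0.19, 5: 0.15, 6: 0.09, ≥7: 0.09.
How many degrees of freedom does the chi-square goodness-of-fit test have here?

There are k = 8 categories and 1 parameter estimated from the data, so df = 8 − 1 − 1 = 6.

6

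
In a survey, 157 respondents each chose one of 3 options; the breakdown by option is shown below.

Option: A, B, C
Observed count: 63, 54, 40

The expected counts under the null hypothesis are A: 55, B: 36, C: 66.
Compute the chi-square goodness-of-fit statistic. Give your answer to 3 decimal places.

20.406

χ² = (63−55)²/55 + (54−36)²/36 + (40−66)²/66
   = 1.1636 + 9.0000 + 10.2424
Sum = 20.406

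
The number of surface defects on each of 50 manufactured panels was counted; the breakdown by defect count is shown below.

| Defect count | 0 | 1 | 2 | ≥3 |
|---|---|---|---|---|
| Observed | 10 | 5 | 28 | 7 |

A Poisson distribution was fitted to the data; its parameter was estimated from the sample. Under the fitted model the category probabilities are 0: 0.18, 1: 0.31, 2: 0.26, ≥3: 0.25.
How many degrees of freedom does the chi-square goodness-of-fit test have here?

2

There are k = 4 categories and 1 parameter estimated from the data, so df = 4 − 1 − 1 = 2.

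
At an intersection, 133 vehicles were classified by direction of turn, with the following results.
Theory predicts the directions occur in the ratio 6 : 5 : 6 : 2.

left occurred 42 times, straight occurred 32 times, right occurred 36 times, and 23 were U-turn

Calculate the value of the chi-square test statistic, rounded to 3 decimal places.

6.900

Ratio total = 19. Expected counts: 133×6/19 = 42, 133×5/19 = 35, 133×6/19 = 42, 133×2/19 = 14.
χ² = (42−42)²/42 + (32−35)²/35 + (36−42)²/42 + (23−14)²/14
   = 0.0000 + 0.2571 + 0.8571 + 5.7857
Sum = 6.900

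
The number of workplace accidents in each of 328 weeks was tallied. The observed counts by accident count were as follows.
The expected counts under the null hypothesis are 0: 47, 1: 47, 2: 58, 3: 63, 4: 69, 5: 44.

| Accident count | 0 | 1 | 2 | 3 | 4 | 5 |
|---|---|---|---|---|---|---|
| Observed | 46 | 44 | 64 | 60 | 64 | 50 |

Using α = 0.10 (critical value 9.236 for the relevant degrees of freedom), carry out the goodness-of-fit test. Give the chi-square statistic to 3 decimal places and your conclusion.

2.157; do not reject

cat         O        E   (O−E)²/E
0          46       47     0.0213
1          44       47     0.1915
2          64       58     0.6207
3          60       63     0.1429
4          64       69     0.3623
5          50       44     0.8182
Sum = 2.157
df = 5. Since 2.157 < 9.236, we do not reject H₀.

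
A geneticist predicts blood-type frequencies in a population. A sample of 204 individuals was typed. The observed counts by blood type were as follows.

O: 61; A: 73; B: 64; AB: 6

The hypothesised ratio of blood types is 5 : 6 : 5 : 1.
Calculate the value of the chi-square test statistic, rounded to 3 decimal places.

Ratio total = 17. Expected counts: 204×5/17 = 60, 204×6/17 = 72, 204×5/17 = 60, 204×1/17 = 12.
χ² = (61−60)²/60 + (73−72)²/72 + (64−60)²/60 + (6−12)²/12
   = 0.0167 + 0.0139 + 0.2667 + 3.0000
Sum = 3.297

3.297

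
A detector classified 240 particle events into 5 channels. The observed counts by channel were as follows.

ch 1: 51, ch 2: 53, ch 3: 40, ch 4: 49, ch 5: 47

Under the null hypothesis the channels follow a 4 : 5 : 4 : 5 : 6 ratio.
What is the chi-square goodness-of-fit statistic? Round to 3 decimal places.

6.042

Ratio total = 24. Expected counts: 240×4/24 = 40, 240×5/24 = 50, 240×4/24 = 40, 240×5/24 = 50, 240×6/24 = 60.
χ² = (51−40)²/40 + (53−50)²/50 + (40−40)²/40 + (49−50)²/50 + (47−60)²/60
   = 3.0250 + 0.1800 + 0.0000 + 0.0200 + 2.8167
Sum = 6.042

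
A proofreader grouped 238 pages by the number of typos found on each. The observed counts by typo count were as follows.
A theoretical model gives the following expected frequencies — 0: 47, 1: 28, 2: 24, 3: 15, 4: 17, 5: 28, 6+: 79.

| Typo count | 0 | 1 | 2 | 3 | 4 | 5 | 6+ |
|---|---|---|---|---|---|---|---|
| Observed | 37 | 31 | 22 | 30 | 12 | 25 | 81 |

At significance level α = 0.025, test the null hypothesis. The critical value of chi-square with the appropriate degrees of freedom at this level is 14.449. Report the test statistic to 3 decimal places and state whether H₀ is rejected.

19.458; reject

cat         O        E   (O−E)²/E
0          37       47     2.1277
1          31       28     0.3214
2          22       24     0.1667
3          30       15    15.0000
4          12       17     1.4706
5          25       28     0.3214
6+         81       79     0.0506
Sum = 19.458
df = 6. Since 19.458 > 14.449, we reject H₀.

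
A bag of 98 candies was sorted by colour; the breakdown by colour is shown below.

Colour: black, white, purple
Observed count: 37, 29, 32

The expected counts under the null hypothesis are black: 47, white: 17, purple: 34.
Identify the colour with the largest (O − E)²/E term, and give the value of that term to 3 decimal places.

white, 8.471

black: (37 − 47)²/47 = 100/47 = 2.1277
white: (29 − 17)²/17 = 144/17 = 8.4706
purple: (32 − 34)²/34 = 4/34 = 0.1176
The largest term is for white: 8.471.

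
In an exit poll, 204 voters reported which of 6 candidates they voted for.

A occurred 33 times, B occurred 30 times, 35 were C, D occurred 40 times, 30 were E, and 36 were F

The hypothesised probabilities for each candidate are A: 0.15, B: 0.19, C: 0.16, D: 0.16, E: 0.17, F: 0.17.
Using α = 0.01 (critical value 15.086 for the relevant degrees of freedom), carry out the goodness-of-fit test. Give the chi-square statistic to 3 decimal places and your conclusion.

4.680; do not reject

Expected counts E_i = n·p_i: 204×0.15 = 30.6, 204×0.19 = 38.76, 204×0.16 = 32.64, 204×0.16 = 32.64, 204×0.17 = 34.68, 204×0.17 = 34.68.
χ² = (33−30.6)²/30.6 + (30−38.76)²/38.76 + (35−32.64)²/32.64 + (40−32.64)²/32.64 + (30−34.68)²/34.68 + (36−34.68)²/34.68
   = 0.1882 + 1.9798 + 0.1706 + 1.6596 + 0.6316 + 0.0502
Sum = 4.680
df = 5. Since 4.680 < 15.086, we do not reject H₀.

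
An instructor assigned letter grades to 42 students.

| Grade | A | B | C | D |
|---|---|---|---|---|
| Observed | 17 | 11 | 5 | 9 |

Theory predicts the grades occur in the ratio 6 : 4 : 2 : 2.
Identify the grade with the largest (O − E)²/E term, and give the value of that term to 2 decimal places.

D, 1.50

Ratio total = 14. Expected counts: 42×6/14 = 18, 42×4/14 = 12, 42×2/14 = 6, 42×2/14 = 6.
cat         O        E   (O−E)²/E
A          17       18      0.056
B          11       12      0.083
C           5        6      0.167
D           9        6      1.500
The largest term is for D: 1.50.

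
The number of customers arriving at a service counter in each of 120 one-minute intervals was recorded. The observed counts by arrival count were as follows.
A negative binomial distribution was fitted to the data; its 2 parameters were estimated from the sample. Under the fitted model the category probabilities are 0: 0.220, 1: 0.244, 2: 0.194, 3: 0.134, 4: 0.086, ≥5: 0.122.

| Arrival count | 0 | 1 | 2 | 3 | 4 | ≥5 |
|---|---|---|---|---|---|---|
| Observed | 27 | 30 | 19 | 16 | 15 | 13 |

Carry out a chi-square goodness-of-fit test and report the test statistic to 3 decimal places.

Expected counts E_i = n·p_i: 120×0.220 = 26.4, 120×0.244 = 29.28, 120×0.194 = 23.28, 120×0.134 = 16.08, 120×0.086 = 10.32, 120×0.122 = 14.64.
χ² = (27−26.4)²/26.4 + (30−29.28)²/29.28 + (19−23.28)²/23.28 + (16−16.08)²/16.08 + (15−10.32)²/10.32 + (13−14.64)²/14.64
   = 0.0136 + 0.0177 + 0.7869 + 0.0004 + 2.1223 + 0.1837
Sum = 3.125

3.125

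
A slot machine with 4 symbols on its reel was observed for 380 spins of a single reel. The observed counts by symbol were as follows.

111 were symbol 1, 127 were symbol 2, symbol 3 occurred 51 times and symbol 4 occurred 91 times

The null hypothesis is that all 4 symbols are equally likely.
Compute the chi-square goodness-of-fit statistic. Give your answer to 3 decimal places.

Under H₀ each category has probability 1/4, so each expected count is 380/4 = 95.
symbol 1: (111 − 95)²/95 = 256/95 = 2.6947
symbol 2: (127 − 95)²/95 = 1024/95 = 10.7789
symbol 3: (51 − 95)²/95 = 1936/95 = 20.3789
symbol 4: (91 − 95)²/95 = 16/95 = 0.1684
Sum = 34.021

34.021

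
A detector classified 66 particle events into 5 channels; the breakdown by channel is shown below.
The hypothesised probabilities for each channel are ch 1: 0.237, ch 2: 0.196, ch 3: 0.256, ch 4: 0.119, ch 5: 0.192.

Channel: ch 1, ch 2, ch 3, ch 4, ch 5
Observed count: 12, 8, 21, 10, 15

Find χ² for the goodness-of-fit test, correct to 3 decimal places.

Expected counts E_i = n·p_i: 66×0.237 = 15.642, 66×0.196 = 12.936, 66×0.256 = 16.896, 66×0.119 = 7.854, 66×0.192 = 12.672.
χ² = (12−15.642)²/15.642 + (8−12.936)²/12.936 + (21−16.896)²/16.896 + (10−7.854)²/7.854 + (15−12.672)²/12.672
   = 0.8480 + 1.8834 + 0.9969 + 0.5864 + 0.4277
Sum = 4.742

4.742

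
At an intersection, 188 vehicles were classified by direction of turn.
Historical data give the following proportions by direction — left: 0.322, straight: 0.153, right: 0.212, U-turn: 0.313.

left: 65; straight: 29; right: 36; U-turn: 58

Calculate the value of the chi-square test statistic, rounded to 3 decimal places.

Expected counts E_i = n·p_i: 188×0.322 = 60.536, 188×0.153 = 28.764, 188×0.212 = 39.856, 188×0.313 = 58.844.
cat           O        E   (O−E)²/E
left         65   60.536     0.3292
straight     29   28.764     0.0019
right        36   39.856     0.3731
U-turn       58   58.844     0.0121
Sum = 0.716

0.716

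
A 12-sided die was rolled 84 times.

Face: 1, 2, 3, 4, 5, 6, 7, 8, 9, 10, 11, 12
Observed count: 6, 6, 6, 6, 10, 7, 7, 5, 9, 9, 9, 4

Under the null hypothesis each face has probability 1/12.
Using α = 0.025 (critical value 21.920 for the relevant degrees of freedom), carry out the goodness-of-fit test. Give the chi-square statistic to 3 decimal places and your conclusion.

Under H₀ each category has probability 1/12, so each expected count is 84/12 = 7.
1: (6 − 7)²/7 = 1/7 = 0.1429
2: (6 − 7)²/7 = 1/7 = 0.1429
3: (6 − 7)²/7 = 1/7 = 0.1429
4: (6 − 7)²/7 = 1/7 = 0.1429
5: (10 − 7)²/7 = 9/7 = 1.2857
6: (7 − 7)²/7 = 0/7 = 0.0000
7: (7 − 7)²/7 = 0/7 = 0.0000
8: (5 − 7)²/7 = 4/7 = 0.5714
9: (9 − 7)²/7 = 4/7 = 0.5714
10: (9 − 7)²/7 = 4/7 = 0.5714
11: (9 − 7)²/7 = 4/7 = 0.5714
12: (4 − 7)²/7 = 9/7 = 1.2857
Sum = 5.429
df = 11. Since 5.429 < 21.920, we do not reject H₀.

5.429; do not reject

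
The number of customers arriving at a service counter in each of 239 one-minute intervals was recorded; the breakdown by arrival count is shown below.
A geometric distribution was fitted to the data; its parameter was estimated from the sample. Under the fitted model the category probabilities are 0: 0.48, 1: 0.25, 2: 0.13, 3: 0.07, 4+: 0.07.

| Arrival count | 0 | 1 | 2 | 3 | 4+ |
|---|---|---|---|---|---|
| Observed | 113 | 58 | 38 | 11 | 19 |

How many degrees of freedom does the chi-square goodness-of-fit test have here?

3

There are k = 5 categories and 1 parameter estimated from the data, so df = 5 − 1 − 1 = 3.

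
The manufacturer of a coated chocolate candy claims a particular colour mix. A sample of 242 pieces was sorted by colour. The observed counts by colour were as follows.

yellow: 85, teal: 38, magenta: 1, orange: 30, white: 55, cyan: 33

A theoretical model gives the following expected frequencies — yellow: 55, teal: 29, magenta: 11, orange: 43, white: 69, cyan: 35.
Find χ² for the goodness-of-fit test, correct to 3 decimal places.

35.133

cat          O        E   (O−E)²/E
yellow      85       55    16.3636
teal        38       29     2.7931
magenta      1       11     9.0909
orange      30       43     3.9302
white       55       69     2.8406
cyan        33       35     0.1143
Sum = 35.133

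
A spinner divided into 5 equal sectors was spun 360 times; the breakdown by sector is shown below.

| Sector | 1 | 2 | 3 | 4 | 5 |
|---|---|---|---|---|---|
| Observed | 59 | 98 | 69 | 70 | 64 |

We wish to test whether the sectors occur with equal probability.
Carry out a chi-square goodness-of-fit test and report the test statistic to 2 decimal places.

Expected count for each of the 5 categories: 360/5 = 72.
cat         O        E   (O−E)²/E
1          59       72      2.347
2          98       72      9.389
3          69       72      0.125
4          70       72      0.056
5          64       72      0.889
Sum = 12.81

12.81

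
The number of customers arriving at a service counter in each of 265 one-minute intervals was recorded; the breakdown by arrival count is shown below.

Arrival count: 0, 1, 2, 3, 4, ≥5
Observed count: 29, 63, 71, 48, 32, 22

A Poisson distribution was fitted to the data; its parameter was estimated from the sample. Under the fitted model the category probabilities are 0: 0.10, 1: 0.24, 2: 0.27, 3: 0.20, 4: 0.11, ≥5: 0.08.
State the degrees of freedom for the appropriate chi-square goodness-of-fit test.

4

There are k = 6 categories and 1 parameter estimated from the data, so df = 6 − 1 − 1 = 4.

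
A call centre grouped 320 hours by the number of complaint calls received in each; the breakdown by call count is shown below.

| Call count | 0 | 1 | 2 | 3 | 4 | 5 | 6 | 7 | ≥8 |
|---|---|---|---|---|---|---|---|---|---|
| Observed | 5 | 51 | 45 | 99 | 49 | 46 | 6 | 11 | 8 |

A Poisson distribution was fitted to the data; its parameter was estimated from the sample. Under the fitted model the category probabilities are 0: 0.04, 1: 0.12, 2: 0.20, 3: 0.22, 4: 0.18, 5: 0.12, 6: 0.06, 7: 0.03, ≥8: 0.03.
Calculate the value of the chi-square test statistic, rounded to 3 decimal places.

38.481

Expected counts E_i = n·p_i: 320×0.04 = 12.8, 320×0.12 = 38.4, 320×0.20 = 64, 320×0.22 = 70.4, 320×0.18 = 57.6, 320×0.12 = 38.4, 320×0.06 = 19.2, 320×0.03 = 9.6, 320×0.03 = 9.6.
cat         O        E   (O−E)²/E
0           5     12.8     4.7531
1          51     38.4     4.1344
2          45       64     5.6406
3          99     70.4    11.6188
4          49     57.6     1.2840
5          46     38.4     1.5042
6           6     19.2     9.0750
7          11      9.6     0.2042
≥8          8      9.6     0.2667
Sum = 38.481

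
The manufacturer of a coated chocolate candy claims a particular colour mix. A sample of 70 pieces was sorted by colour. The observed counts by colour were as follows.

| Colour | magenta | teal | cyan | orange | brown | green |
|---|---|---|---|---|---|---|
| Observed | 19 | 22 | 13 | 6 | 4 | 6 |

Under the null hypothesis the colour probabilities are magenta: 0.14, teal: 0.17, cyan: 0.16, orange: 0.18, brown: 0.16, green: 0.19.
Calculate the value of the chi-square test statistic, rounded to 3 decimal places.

29.591

Expected counts E_i = n·p_i: 70×0.14 = 9.8, 70×0.17 = 11.9, 70×0.16 = 11.2, 70×0.18 = 12.6, 70×0.16 = 11.2, 70×0.19 = 13.3.
cat          O        E   (O−E)²/E
magenta     19      9.8     8.6367
teal        22     11.9     8.5723
cyan        13     11.2     0.2893
orange       6     12.6     3.4571
brown        4     11.2     4.6286
green        6     13.3     4.0068
Sum = 29.591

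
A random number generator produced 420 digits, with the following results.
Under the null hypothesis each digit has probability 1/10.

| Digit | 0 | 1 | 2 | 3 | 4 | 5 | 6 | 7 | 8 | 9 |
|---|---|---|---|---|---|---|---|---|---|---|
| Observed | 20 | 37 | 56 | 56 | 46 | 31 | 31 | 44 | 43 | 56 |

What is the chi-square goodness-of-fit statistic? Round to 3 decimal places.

32.381

Expected count for each of the 10 categories: 420/10 = 42.
0: (20 − 42)²/42 = 484/42 = 11.5238
1: (37 − 42)²/42 = 25/42 = 0.5952
2: (56 − 42)²/42 = 196/42 = 4.6667
3: (56 − 42)²/42 = 196/42 = 4.6667
4: (46 − 42)²/42 = 16/42 = 0.3810
5: (31 − 42)²/42 = 121/42 = 2.8810
6: (31 − 42)²/42 = 121/42 = 2.8810
7: (44 − 42)²/42 = 4/42 = 0.0952
8: (43 − 42)²/42 = 1/42 = 0.0238
9: (56 − 42)²/42 = 196/42 = 4.6667
Sum = 32.381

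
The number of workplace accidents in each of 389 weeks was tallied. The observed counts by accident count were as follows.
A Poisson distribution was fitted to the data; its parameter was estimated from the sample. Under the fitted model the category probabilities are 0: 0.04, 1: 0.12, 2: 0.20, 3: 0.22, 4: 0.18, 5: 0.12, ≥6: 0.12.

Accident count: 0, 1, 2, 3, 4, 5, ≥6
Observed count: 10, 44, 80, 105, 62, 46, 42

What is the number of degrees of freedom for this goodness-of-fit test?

5

There are k = 7 categories and 1 parameter estimated from the data, so df = 7 − 1 − 1 = 5.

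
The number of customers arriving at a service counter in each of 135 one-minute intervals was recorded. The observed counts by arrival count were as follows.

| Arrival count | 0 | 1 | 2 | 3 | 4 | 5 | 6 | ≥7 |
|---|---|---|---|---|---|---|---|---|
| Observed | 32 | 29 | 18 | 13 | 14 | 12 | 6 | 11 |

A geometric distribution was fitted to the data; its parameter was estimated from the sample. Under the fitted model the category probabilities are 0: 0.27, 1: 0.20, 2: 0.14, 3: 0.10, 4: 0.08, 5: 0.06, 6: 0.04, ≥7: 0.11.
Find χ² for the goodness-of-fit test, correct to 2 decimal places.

Expected counts E_i = n·p_i: 135×0.27 = 36.45, 135×0.20 = 27, 135×0.14 = 18.9, 135×0.10 = 13.5, 135×0.08 = 10.8, 135×0.06 = 8.1, 135×0.04 = 5.4, 135×0.11 = 14.85.
cat         O        E   (O−E)²/E
0          32    36.45      0.543
1          29       27      0.148
2          18     18.9      0.043
3          13     13.5      0.019
4          14     10.8      0.948
5          12      8.1      1.878
6           6      5.4      0.067
≥7         11    14.85      0.998
Sum = 4.64

4.64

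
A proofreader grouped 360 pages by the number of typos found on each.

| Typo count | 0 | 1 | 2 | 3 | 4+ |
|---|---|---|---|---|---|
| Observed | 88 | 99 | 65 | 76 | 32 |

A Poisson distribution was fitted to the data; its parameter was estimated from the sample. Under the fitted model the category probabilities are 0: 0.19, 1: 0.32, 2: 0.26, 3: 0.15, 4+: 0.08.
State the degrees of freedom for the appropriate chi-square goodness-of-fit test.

There are k = 5 categories and 1 parameter estimated from the data, so df = 5 − 1 − 1 = 3.

3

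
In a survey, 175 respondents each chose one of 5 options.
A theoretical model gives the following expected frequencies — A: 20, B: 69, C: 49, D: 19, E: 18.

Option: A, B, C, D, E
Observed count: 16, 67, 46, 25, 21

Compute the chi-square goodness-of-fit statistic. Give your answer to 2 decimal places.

3.44

χ² = (16−20)²/20 + (67−69)²/69 + (46−49)²/49 + (25−19)²/19 + (21−18)²/18
   = 0.800 + 0.058 + 0.184 + 1.895 + 0.500
Sum = 3.44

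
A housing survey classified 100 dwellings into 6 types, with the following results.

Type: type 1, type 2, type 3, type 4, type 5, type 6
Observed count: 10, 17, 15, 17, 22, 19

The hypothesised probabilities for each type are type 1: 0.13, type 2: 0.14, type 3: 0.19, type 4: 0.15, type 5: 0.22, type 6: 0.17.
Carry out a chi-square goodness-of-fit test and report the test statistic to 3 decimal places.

2.679

Expected counts E_i = n·p_i: 100×0.13 = 13, 100×0.14 = 14, 100×0.19 = 19, 100×0.15 = 15, 100×0.22 = 22, 100×0.17 = 17.
type 1: (10 − 13)²/13 = 9/13 = 0.6923
type 2: (17 − 14)²/14 = 9/14 = 0.6429
type 3: (15 − 19)²/19 = 16/19 = 0.8421
type 4: (17 − 15)²/15 = 4/15 = 0.2667
type 5: (22 − 22)²/22 = 0/22 = 0.0000
type 6: (19 − 17)²/17 = 4/17 = 0.2353
Sum = 2.679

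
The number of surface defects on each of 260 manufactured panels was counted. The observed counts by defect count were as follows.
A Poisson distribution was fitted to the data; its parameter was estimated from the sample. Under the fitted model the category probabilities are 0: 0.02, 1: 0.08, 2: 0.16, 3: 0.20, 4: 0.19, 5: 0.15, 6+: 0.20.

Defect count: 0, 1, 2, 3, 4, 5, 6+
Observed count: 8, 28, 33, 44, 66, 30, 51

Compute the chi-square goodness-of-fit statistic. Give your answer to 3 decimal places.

Expected counts E_i = n·p_i: 260×0.02 = 5.2, 260×0.08 = 20.8, 260×0.16 = 41.6, 260×0.20 = 52, 260×0.19 = 49.4, 260×0.15 = 39, 260×0.20 = 52.
cat         O        E   (O−E)²/E
0           8      5.2     1.5077
1          28     20.8     2.4923
2          33     41.6     1.7779
3          44       52     1.2308
4          66     49.4     5.5781
5          30       39     2.0769
6+         51       52     0.0192
Sum = 14.683

14.683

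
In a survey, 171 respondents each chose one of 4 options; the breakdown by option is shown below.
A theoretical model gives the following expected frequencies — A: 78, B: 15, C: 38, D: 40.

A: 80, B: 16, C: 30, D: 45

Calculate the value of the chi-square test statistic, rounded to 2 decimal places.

cat         O        E   (O−E)²/E
A          80       78      0.051
B          16       15      0.067
C          30       38      1.684
D          45       40      0.625
Sum = 2.43

2.43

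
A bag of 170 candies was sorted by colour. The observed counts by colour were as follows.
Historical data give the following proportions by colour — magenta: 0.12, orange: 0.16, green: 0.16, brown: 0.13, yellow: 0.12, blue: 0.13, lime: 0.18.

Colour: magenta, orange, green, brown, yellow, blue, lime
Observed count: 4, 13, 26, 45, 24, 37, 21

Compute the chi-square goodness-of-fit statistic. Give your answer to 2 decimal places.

58.07

Expected counts E_i = n·p_i: 170×0.12 = 20.4, 170×0.16 = 27.2, 170×0.16 = 27.2, 170×0.13 = 22.1, 170×0.12 = 20.4, 170×0.13 = 22.1, 170×0.18 = 30.6.
χ² = (4−20.4)²/20.4 + (13−27.2)²/27.2 + (26−27.2)²/27.2 + (45−22.1)²/22.1 + (24−20.4)²/20.4 + (37−22.1)²/22.1 + (21−30.6)²/30.6
   = 13.184 + 7.413 + 0.053 + 23.729 + 0.635 + 10.046 + 3.012
Sum = 58.07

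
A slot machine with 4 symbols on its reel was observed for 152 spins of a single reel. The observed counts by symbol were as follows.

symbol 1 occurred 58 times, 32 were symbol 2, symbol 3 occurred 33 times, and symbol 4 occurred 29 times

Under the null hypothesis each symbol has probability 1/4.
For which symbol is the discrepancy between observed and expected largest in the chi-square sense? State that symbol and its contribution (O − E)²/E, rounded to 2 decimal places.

symbol 1, 10.53

Under H₀ each category has probability 1/4, so each expected count is 152/4 = 38.
χ² = (58−38)²/38 + (32−38)²/38 + (33−38)²/38 + (29−38)²/38
   = 10.526 + 0.947 + 0.658 + 2.132
The largest term is for symbol 1: 10.53.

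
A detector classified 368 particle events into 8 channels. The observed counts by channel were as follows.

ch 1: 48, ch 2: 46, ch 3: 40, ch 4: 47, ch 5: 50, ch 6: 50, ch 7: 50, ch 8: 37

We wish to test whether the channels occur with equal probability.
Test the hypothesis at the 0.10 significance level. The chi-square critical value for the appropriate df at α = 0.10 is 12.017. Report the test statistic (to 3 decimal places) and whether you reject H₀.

3.696; do not reject

Expected count for each of the 8 categories: 368/8 = 46.
ch 1: (48 − 46)²/46 = 4/46 = 0.0870
ch 2: (46 − 46)²/46 = 0/46 = 0.0000
ch 3: (40 − 46)²/46 = 36/46 = 0.7826
ch 4: (47 − 46)²/46 = 1/46 = 0.0217
ch 5: (50 − 46)²/46 = 16/46 = 0.3478
ch 6: (50 − 46)²/46 = 16/46 = 0.3478
ch 7: (50 − 46)²/46 = 16/46 = 0.3478
ch 8: (37 − 46)²/46 = 81/46 = 1.7609
Sum = 3.696
df = 7. Since 3.696 < 12.017, we do not reject H₀.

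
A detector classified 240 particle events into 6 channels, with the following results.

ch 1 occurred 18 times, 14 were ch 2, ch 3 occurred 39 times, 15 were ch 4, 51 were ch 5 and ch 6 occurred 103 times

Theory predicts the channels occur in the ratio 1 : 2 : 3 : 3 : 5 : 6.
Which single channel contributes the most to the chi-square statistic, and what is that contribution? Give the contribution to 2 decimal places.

Ratio total = 20. Expected counts: 240×1/20 = 12, 240×2/20 = 24, 240×3/20 = 36, 240×3/20 = 36, 240×5/20 = 60, 240×6/20 = 72.
ch 1: (18 − 12)²/12 = 36/12 = 3.000
ch 2: (14 − 24)²/24 = 100/24 = 4.167
ch 3: (39 − 36)²/36 = 9/36 = 0.250
ch 4: (15 − 36)²/36 = 441/36 = 12.250
ch 5: (51 − 60)²/60 = 81/60 = 1.350
ch 6: (103 − 72)²/72 = 961/72 = 13.347
The largest term is for ch 6: 13.35.

ch 6, 13.35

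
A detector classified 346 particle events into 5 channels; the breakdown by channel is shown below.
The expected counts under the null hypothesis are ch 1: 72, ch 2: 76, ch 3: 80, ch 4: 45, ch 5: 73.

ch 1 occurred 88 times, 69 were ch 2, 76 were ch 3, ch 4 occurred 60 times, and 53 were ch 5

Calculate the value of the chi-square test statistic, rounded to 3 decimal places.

ch 1: (88 − 72)²/72 = 256/72 = 3.5556
ch 2: (69 − 76)²/76 = 49/76 = 0.6447
ch 3: (76 − 80)²/80 = 16/80 = 0.2000
ch 4: (60 − 45)²/45 = 225/45 = 5.0000
ch 5: (53 − 73)²/73 = 400/73 = 5.4795
Sum = 14.880

14.880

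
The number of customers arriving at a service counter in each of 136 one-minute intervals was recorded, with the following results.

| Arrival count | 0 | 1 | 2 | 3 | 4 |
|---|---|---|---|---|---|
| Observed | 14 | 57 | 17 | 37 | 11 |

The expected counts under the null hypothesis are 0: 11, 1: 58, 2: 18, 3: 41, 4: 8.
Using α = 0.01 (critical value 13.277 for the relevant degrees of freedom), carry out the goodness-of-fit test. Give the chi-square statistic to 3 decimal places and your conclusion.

cat         O        E   (O−E)²/E
0          14       11     0.8182
1          57       58     0.0172
2          17       18     0.0556
3          37       41     0.3902
4          11        8     1.1250
Sum = 2.406
df = 4. Since 2.406 < 13.277, we do not reject H₀.

2.406; do not reject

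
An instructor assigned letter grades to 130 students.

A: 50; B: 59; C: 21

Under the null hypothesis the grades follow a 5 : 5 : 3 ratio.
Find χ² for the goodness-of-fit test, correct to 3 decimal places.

Ratio total = 13. Expected counts: 130×5/13 = 50, 130×5/13 = 50, 130×3/13 = 30.
cat         O        E   (O−E)²/E
A          50       50     0.0000
B          59       50     1.6200
C          21       30     2.7000
Sum = 4.320

4.320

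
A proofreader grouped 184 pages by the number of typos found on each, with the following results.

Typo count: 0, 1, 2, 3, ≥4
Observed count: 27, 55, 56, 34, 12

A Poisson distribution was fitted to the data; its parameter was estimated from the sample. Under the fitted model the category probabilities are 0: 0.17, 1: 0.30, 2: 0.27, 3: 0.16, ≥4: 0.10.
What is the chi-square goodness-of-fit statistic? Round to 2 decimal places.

4.32

Expected counts E_i = n·p_i: 184×0.17 = 31.28, 184×0.30 = 55.2, 184×0.27 = 49.68, 184×0.16 = 29.44, 184×0.10 = 18.4.
0: (27 − 31.28)²/31.28 = 18.3184/31.28 = 0.586
1: (55 − 55.2)²/55.2 = 0.04/55.2 = 0.001
2: (56 − 49.68)²/49.68 = 39.9424/49.68 = 0.804
3: (34 − 29.44)²/29.44 = 20.7936/29.44 = 0.706
≥4: (12 − 18.4)²/18.4 = 40.96/18.4 = 2.226
Sum = 4.32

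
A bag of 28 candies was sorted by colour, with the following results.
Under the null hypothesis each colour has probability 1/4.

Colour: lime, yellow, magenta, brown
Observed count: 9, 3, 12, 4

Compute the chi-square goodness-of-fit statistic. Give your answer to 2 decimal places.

Expected count for each of the 4 categories: 28/4 = 7.
χ² = (9−7)²/7 + (3−7)²/7 + (12−7)²/7 + (4−7)²/7
   = 0.571 + 2.286 + 3.571 + 1.286
Sum = 7.71

7.71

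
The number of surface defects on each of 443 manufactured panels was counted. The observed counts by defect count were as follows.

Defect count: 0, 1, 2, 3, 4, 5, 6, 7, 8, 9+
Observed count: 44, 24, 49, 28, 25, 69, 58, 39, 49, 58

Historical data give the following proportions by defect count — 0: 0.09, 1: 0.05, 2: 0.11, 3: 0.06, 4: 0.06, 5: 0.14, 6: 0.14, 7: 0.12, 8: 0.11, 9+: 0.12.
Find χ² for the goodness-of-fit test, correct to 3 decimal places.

Expected counts E_i = n·p_i: 443×0.09 = 39.87, 443×0.05 = 22.15, 443×0.11 = 48.73, 443×0.06 = 26.58, 443×0.06 = 26.58, 443×0.14 = 62.02, 443×0.14 = 62.02, 443×0.12 = 53.16, 443×0.11 = 48.73, 443×0.12 = 53.16.
χ² = (44−39.87)²/39.87 + (24−22.15)²/22.15 + (49−48.73)²/48.73 + (28−26.58)²/26.58 + (25−26.58)²/26.58 + (69−62.02)²/62.02 + (58−62.02)²/62.02 + (39−53.16)²/53.16 + (49−48.73)²/48.73 + (58−53.16)²/53.16
   = 0.4278 + 0.1545 + 0.0015 + 0.0759 + 0.0939 + 0.7856 + 0.2606 + 3.7717 + 0.0015 + 0.4407
Sum = 6.014

6.014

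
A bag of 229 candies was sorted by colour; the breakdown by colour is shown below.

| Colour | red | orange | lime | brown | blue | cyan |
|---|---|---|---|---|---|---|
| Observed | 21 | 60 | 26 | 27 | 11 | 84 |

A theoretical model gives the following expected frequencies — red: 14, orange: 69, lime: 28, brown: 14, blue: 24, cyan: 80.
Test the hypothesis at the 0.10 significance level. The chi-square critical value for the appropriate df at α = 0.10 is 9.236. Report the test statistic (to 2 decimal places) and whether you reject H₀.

24.13; reject

cat         O        E   (O−E)²/E
red        21       14      3.500
orange     60       69      1.174
lime       26       28      0.143
brown      27       14     12.071
blue       11       24      7.042
cyan       84       80      0.200
Sum = 24.13
df = 5. Since 24.13 > 9.236, we reject H₀.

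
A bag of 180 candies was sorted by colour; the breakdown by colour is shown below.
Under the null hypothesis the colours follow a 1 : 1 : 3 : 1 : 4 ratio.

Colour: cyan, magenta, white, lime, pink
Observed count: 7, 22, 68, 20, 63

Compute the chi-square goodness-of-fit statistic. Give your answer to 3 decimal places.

12.588

Ratio total = 10. Expected counts: 180×1/10 = 18, 180×1/10 = 18, 180×3/10 = 54, 180×1/10 = 18, 180×4/10 = 72.
χ² = (7−18)²/18 + (22−18)²/18 + (68−54)²/54 + (20−18)²/18 + (63−72)²/72
   = 6.7222 + 0.8889 + 3.6296 + 0.2222 + 1.1250
Sum = 12.588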